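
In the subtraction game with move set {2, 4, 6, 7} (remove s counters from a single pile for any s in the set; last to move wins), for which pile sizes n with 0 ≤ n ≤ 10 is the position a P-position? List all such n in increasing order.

0, 1, 9, 10

Compute g(0), g(1), … for moves {2, 4, 6, 7}:
g(0) = mex{} = 0
g(1) = mex{} = 0
g(2) = mex{0} = 1
g(3) = mex{0} = 1
g(4) = mex{0,1} = 2
g(5) = mex{0,1} = 2
g(6) = mex{0,1,2} = 3
g(7) = mex{0,1,2} = 3
g(8) = mex{0,1,2,3} = 4
g(9) = mex{1,2,3} = 0
g(10) = mex{1,2,3,4} = 0
The P-positions (g = 0) in 0..10 are 0, 1, 9, 10.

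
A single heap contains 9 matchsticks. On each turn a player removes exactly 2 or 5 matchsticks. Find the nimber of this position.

Build the Grundy sequence with g(k) = mex{g(k−s) : s ∈ {2, 5}, s ≤ k}:
k:     0  1  2  3  4  5  6  7  8  9
g(k):  0  0  1  1  0  2  1  0  0  1
So g(9) = 1.

1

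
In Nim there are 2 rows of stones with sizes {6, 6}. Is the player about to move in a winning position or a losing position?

In binary:
  110  (6)
  110  (6)
  ---
  000  (0)
The nim-sum is 0, so this is a P-position: the player to move is in a losing position under optimal play.

Losing position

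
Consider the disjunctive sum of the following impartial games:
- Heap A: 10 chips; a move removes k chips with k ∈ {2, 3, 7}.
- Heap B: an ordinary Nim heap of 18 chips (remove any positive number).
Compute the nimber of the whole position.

18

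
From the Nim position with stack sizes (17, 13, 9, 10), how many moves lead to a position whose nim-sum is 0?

Compute the nim-sum pairwise:
17 XOR 13 = 28
28 XOR 9 = 21
21 XOR 10 = 31
The overall nim-sum is X = 31. A stack of size p has a winning move iff p XOR X < p (reduce it to p XOR X).
  17: 17 XOR 31 = 14 < 17 — winning move (to 14).
  13: 13 XOR 31 = 18 ≥ 13 — no move.
  9: 9 XOR 31 = 22 ≥ 9 — no move.
  10: 10 XOR 31 = 21 ≥ 10 — no move.
That gives 1 winning move.

1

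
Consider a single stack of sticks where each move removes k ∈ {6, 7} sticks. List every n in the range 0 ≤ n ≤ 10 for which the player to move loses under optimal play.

0, 1, 2, 3, 4, 5

Grundy values for subtraction set {6, 7}:
g(0) = mex{} = 0
g(1) = mex{} = 0
g(2) = mex{} = 0
g(3) = mex{} = 0
g(4) = mex{} = 0
g(5) = mex{} = 0
g(6) = mex{0} = 1
g(7) = mex{0} = 1
g(8) = mex{0} = 1
g(9) = mex{0} = 1
g(10) = mex{0} = 1
The P-positions (g = 0) in 0..10 are 0, 1, 2, 3, 4, 5.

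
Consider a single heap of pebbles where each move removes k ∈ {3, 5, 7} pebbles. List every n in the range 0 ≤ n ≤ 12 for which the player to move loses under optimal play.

0, 1, 2, 10, 11, 12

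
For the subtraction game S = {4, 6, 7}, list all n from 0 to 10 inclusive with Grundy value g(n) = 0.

Grundy values for subtraction set {4, 6, 7}:
g(0) = mex{} = 0
g(1) = mex{} = 0
g(2) = mex{} = 0
g(3) = mex{} = 0
g(4) = mex{0} = 1
g(5) = mex{0} = 1
g(6) = mex{0} = 1
g(7) = mex{0} = 1
g(8) = mex{0,1} = 2
g(9) = mex{0,1} = 2
g(10) = mex{0,1} = 2
The P-positions (g = 0) in 0..10 are 0, 1, 2, 3.

0, 1, 2, 3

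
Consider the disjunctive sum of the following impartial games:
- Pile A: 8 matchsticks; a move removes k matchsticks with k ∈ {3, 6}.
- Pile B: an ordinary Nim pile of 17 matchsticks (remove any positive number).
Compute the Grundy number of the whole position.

19

For pile A, compute g(0), g(1), … with moves {3, 6}:
g(0) = mex{} = 0
g(1) = mex{} = 0
g(2) = mex{} = 0
g(3) = mex{0} = 1
g(4) = mex{0} = 1
g(5) = mex{0} = 1
g(6) = mex{0,1} = 2
g(7) = mex{0,1} = 2
g(8) = mex{0,1} = 2
So g(8) = 2.
Pile B is a plain Nim pile of size 17, so its Grundy value is 17.
By the Sprague-Grundy theorem, the Grundy value of a sum of independent games is the XOR of the component values.
Combined value = 2 XOR 17 = 19.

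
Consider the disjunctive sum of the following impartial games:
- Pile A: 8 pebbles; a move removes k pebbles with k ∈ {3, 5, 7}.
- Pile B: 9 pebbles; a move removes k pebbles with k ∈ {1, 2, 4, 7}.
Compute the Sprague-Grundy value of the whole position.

Build the Grundy sequence for pile A with g(k) = mex{g(k−s) : s ∈ {3, 5, 7}, s ≤ k}:
g(0) = mex{} = 0
g(1) = mex{} = 0
g(2) = mex{} = 0
g(3) = mex{0} = 1
g(4) = mex{0} = 1
g(5) = mex{0} = 1
g(6) = mex{0,1} = 2
g(7) = mex{0,1} = 2
g(8) = mex{0,1} = 2
So g(8) = 2.
Grundy values for pile B (subtraction set {1, 2, 4, 7}):
k:     0  1  2  3  4  5  6  7  8  9
g(k):  0  1  2  0  1  2  0  1  2  0
So g(9) = 0.
By the Sprague-Grundy theorem, the Grundy value of a sum of independent games is the XOR of the component values.
Combined value = 2 ⊕ 0 = 2.

2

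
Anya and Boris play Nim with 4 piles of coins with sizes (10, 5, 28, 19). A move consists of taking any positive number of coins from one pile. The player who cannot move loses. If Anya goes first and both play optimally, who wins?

Boris wins

Bitwise XOR of the heap sizes:
  01010  (10)
  00101  (5)
  11100  (28)
  10011  (19)
  -----
  00000  (0)
The nim-sum is 0, so this is a P-position: the player to move is in a losing position under optimal play; Anya is about to move from it and so loses — Boris wins.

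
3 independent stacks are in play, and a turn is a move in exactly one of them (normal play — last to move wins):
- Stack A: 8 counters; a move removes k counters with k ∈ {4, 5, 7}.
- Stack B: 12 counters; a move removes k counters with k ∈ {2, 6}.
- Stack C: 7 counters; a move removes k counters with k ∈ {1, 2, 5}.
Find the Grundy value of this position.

3

Grundy values for stack A (subtraction set {4, 5, 7}):
g(0) = mex{} = 0
g(1) = mex{} = 0
g(2) = mex{} = 0
g(3) = mex{} = 0
g(4) = mex{0} = 1
g(5) = mex{0} = 1
g(6) = mex{0} = 1
g(7) = mex{0} = 1
g(8) = mex{0,1} = 2
So g(8) = 2.
Grundy values for stack B (subtraction set {2, 6}):
g(0) = mex{} = 0
g(1) = mex{} = 0
g(2) = mex{0} = 1
g(3) = mex{0} = 1
g(4) = mex{1} = 0
g(5) = mex{1} = 0
g(6) = mex{0} = 1
g(7) = mex{0} = 1
g(8) = mex{1} = 0
g(9) = mex{1} = 0
g(10) = mex{0} = 1
g(11) = mex{0} = 1
g(12) = mex{1} = 0
So g(12) = 0.
Build the Grundy sequence for stack C with g(k) = mex{g(k−s) : s ∈ {1, 2, 5}, s ≤ k}:
k:     0  1  2  3  4  5  6  7
g(k):  0  1  2  0  1  2  0  1
So g(7) = 1.
The value of a disjunctive sum is the nim-sum of the parts.
Combined value = 2 XOR 0 XOR 1 = 3.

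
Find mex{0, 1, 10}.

2

The values 0, 1 are all present; 2 is the first non-negative integer missing from the set.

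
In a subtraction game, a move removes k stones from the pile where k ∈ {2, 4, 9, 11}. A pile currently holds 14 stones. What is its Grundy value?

0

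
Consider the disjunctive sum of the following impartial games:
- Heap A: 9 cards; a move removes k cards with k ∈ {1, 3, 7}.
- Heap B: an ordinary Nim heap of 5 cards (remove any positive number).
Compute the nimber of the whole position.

Build the Grundy sequence for heap A with g(k) = mex{g(k−s) : s ∈ {1, 3, 7}, s ≤ k}:
k:     0  1  2  3  4  5  6  7  8  9
g(k):  0  1  0  1  0  1  0  1  0  1
So g(9) = 1.
Heap B is a plain Nim heap of size 5, so its Grundy value is 5.
The value of a disjunctive sum is the nim-sum of the parts.
Combined value = 1 XOR 5 = 4.

4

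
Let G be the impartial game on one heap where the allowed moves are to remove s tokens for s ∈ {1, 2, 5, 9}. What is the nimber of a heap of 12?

Build the Grundy sequence with g(k) = mex{g(k−s) : s ∈ {1, 2, 5, 9}, s ≤ k}:
g(0) = mex{} = 0
g(1) = mex{0} = 1
g(2) = mex{0,1} = 2
g(3) = mex{1,2} = 0
g(4) = mex{0,2} = 1
g(5) = mex{0,1} = 2
g(6) = mex{1,2} = 0
g(7) = mex{0,2} = 1
g(8) = mex{0,1} = 2
g(9) = mex{0,1,2} = 3
g(10) = mex{1,2,3} = 0
g(11) = mex{0,2,3} = 1
g(12) = mex{0,1} = 2
So g(12) = 2.

2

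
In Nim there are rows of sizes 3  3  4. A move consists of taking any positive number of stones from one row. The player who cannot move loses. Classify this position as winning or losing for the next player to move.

Winning position

Nim-sum: 3 ^ 3 ^ 4 = 4.
The nim-sum is 4 ≠ 0, so this is an N-position: the player to move can win.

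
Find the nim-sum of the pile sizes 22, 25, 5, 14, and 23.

19

Compute the nim-sum pairwise:
22 XOR 25 = 15
15 XOR 5 = 10
10 XOR 14 = 4
4 XOR 23 = 19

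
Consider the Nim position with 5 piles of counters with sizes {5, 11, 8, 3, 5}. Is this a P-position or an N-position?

P-position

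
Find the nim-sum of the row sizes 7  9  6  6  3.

Compute the nim-sum pairwise:
7 ^ 9 = 14
14 ^ 6 = 8
8 ^ 6 = 14
14 ^ 3 = 13

13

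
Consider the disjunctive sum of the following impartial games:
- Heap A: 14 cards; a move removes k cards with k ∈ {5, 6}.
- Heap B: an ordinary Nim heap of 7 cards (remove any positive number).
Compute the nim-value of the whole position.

7

Grundy values for heap A (subtraction set {5, 6}):
k:     0  1  2  3  4  5  6  7  8  9 10 11 12 13 14
g(k):  0  0  0  0  0  1  1  1  1  1  2  0  0  0  0
So g(14) = 0.
Heap B is a plain Nim heap of size 7, so its Grundy value is 7.
By the Sprague-Grundy theorem, the Grundy value of a sum of independent games is the XOR of the component values.
Combined value = 0 ⊕ 7 = 7.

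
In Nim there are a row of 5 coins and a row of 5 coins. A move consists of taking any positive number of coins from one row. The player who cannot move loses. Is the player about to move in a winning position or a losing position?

Losing position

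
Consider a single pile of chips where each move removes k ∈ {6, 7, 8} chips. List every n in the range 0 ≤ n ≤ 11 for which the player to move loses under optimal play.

Grundy values for subtraction set {6, 7, 8}:
k:     0  1  2  3  4  5  6  7  8  9 10 11
g(k):  0  0  0  0  0  0  1  1  1  1  1  1
The P-positions (g = 0) in 0..11 are 0, 1, 2, 3, 4, 5.

0, 1, 2, 3, 4, 5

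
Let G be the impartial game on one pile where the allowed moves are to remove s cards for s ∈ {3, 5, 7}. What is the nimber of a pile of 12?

0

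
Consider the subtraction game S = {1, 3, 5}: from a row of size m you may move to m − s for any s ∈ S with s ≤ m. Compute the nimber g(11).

1

Compute g(0), g(1), … for moves {1, 3, 5}:
k:     0  1  2  3  4  5  6  7  8  9 10 11
g(k):  0  1  0  1  0  1  0  1  0  1  0  1
So g(11) = 1.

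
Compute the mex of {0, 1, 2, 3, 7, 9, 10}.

The values 0, 1, 2, 3 are all present; 4 is the first non-negative integer missing from the set.

4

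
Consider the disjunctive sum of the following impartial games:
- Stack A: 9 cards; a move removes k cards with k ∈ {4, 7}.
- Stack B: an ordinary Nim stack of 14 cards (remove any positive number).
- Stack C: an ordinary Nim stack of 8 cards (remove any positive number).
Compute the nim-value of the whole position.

4

Grundy values for stack A (subtraction set {4, 7}):
g(0) = mex{} = 0
g(1) = mex{} = 0
g(2) = mex{} = 0
g(3) = mex{} = 0
g(4) = mex{0} = 1
g(5) = mex{0} = 1
g(6) = mex{0} = 1
g(7) = mex{0} = 1
g(8) = mex{0,1} = 2
g(9) = mex{0,1} = 2
So g(9) = 2.
Stack B is a plain Nim stack of size 14, so its Grundy value is 14.
Stack C is a plain Nim stack of size 8, so its Grundy value is 8.
The value of a disjunctive sum is the nim-sum of the parts.
Combined value = 2 XOR 14 XOR 8 = 4.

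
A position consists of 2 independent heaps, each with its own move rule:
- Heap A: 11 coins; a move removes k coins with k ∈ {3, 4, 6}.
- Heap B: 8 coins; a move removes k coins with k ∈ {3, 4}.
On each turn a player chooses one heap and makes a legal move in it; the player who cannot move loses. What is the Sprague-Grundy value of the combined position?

0

Grundy values for heap A (subtraction set {3, 4, 6}):
k:     0  1  2  3  4  5  6  7  8  9 10 11
g(k):  0  0  0  1  1  1  2  2  2  0  0  0
So g(11) = 0.
Grundy values for heap B (subtraction set {3, 4}):
k:     0  1  2  3  4  5  6  7  8
g(k):  0  0  0  1  1  1  2  0  0
So g(8) = 0.
The value of a disjunctive sum is the nim-sum of the parts.
Combined value = 0 XOR 0 = 0.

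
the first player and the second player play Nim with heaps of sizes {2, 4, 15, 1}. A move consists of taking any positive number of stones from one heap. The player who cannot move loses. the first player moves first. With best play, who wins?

Nim-sum: 2 ^ 4 ^ 15 ^ 1 = 8.
The nim-sum is 8 ≠ 0, so this is an N-position: the player to move can win; the first player has a winning move.

the first player wins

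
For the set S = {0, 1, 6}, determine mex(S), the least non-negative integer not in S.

2

The values 0, 1 are all present; 2 is the first non-negative integer missing from the set.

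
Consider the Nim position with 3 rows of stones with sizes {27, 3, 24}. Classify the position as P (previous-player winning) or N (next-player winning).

In binary:
  11011  (27)
  00011  (3)
  11000  (24)
  -----
  00000  (0)
The nim-sum is 0, so this is a P-position: the player to move is in a losing position under optimal play.

P-position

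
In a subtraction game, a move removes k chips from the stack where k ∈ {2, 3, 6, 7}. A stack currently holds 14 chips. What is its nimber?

0

Grundy values for subtraction set {2, 3, 6, 7}:
g(0) = mex{} = 0
g(1) = mex{} = 0
g(2) = mex{0} = 1
g(3) = mex{0} = 1
g(4) = mex{0,1} = 2
g(5) = mex{1} = 0
g(6) = mex{0,1,2} = 3
g(7) = mex{0,2} = 1
g(8) = mex{0,1,3} = 2
g(9) = mex{1,3} = 0
g(10) = mex{1,2} = 0
g(11) = mex{0,2} = 1
g(12) = mex{0,3} = 1
g(13) = mex{0,1,3} = 2
g(14) = mex{1,2} = 0
So g(14) = 0.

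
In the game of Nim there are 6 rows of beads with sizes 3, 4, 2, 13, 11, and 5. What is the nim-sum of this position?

Compute the nim-sum pairwise:
3 ^ 4 = 7
7 ^ 2 = 5
5 ^ 13 = 8
8 ^ 11 = 3
3 ^ 5 = 6

6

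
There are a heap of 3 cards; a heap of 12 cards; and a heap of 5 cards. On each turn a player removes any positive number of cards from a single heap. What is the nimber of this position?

Nim-sum: 3 ^ 12 ^ 5 = 10.

10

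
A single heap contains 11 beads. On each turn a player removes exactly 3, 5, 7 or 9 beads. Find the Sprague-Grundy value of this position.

Grundy values for subtraction set {3, 5, 7, 9}:
g(0) = mex{} = 0
g(1) = mex{} = 0
g(2) = mex{} = 0
g(3) = mex{0} = 1
g(4) = mex{0} = 1
g(5) = mex{0} = 1
g(6) = mex{0,1} = 2
g(7) = mex{0,1} = 2
g(8) = mex{0,1} = 2
g(9) = mex{0,1,2} = 3
g(10) = mex{0,1,2} = 3
g(11) = mex{0,1,2} = 3
So g(11) = 3.

3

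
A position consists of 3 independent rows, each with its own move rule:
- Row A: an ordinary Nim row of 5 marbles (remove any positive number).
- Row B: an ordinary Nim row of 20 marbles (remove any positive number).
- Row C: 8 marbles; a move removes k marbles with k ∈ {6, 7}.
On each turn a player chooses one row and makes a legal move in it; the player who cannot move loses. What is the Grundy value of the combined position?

16

Row A is a plain Nim row of size 5, so its Grundy value is 5.
Row B is a plain Nim row of size 20, so its Grundy value is 20.
Build the Grundy sequence for row C with g(k) = mex{g(k−s) : s ∈ {6, 7}, s ≤ k}:
g(0) = mex{} = 0
g(1) = mex{} = 0
g(2) = mex{} = 0
g(3) = mex{} = 0
g(4) = mex{} = 0
g(5) = mex{} = 0
g(6) = mex{0} = 1
g(7) = mex{0} = 1
g(8) = mex{0} = 1
So g(8) = 1.
By the Sprague-Grundy theorem, the Grundy value of a sum of independent games is the XOR of the component values.
Combined value = 5 ⊕ 20 ⊕ 1 = 16.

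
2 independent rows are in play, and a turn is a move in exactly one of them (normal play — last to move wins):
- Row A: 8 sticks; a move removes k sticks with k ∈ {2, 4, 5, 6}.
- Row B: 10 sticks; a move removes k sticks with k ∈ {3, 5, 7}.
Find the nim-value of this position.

0

Build the Grundy sequence for row A with g(k) = mex{g(k−s) : s ∈ {2, 4, 5, 6}, s ≤ k}:
k:     0  1  2  3  4  5  6  7  8
g(k):  0  0  1  1  2  2  3  3  0
So g(8) = 0.
Grundy values for row B (subtraction set {3, 5, 7}):
k:     0  1  2  3  4  5  6  7  8  9 10
g(k):  0  0  0  1  1  1  2  2  2  3  0
So g(10) = 0.
By the Sprague-Grundy theorem, the Grundy value of a sum of independent games is the XOR of the component values.
Combined value = 0 ⊕ 0 = 0.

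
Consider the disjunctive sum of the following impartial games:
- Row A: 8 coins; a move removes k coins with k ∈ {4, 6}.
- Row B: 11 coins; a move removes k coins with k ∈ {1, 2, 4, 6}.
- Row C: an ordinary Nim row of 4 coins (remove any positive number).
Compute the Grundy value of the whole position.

Grundy values for row A (subtraction set {4, 6}):
g(0) = mex{} = 0
g(1) = mex{} = 0
g(2) = mex{} = 0
g(3) = mex{} = 0
g(4) = mex{0} = 1
g(5) = mex{0} = 1
g(6) = mex{0} = 1
g(7) = mex{0} = 1
g(8) = mex{0,1} = 2
So g(8) = 2.
Grundy values for row B (subtraction set {1, 2, 4, 6}):
g(0) = mex{} = 0
g(1) = mex{0} = 1
g(2) = mex{0,1} = 2
g(3) = mex{1,2} = 0
g(4) = mex{0,2} = 1
g(5) = mex{0,1} = 2
g(6) = mex{0,1,2} = 3
g(7) = mex{0,1,2,3} = 4
g(8) = mex{1,2,3,4} = 0
g(9) = mex{0,2,4} = 1
g(10) = mex{0,1,3} = 2
g(11) = mex{1,2,4} = 0
So g(11) = 0.
Row C is a plain Nim row of size 4, so its Grundy value is 4.
The value of a disjunctive sum is the nim-sum of the parts.
Combined value = 2 ⊕ 0 ⊕ 4 = 6.

6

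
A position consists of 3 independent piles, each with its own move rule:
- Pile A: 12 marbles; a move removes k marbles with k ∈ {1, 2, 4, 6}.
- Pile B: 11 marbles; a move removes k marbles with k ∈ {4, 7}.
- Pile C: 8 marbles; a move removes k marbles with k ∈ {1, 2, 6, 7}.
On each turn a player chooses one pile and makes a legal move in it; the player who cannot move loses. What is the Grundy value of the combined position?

Grundy values for pile A (subtraction set {1, 2, 4, 6}):
k:     0  1  2  3  4  5  6  7  8  9 10 11 12
g(k):  0  1  2  0  1  2  3  4  0  1  2  0  1
So g(12) = 1.
Grundy values for pile B (subtraction set {4, 7}):
g(0) = mex{} = 0
g(1) = mex{} = 0
g(2) = mex{} = 0
g(3) = mex{} = 0
g(4) = mex{0} = 1
g(5) = mex{0} = 1
g(6) = mex{0} = 1
g(7) = mex{0} = 1
g(8) = mex{0,1} = 2
g(9) = mex{0,1} = 2
g(10) = mex{0,1} = 2
g(11) = mex{1} = 0
So g(11) = 0.
For pile C, compute g(0), g(1), … with moves {1, 2, 6, 7}:
g(0) = mex{} = 0
g(1) = mex{0} = 1
g(2) = mex{0,1} = 2
g(3) = mex{1,2} = 0
g(4) = mex{0,2} = 1
g(5) = mex{0,1} = 2
g(6) = mex{0,1,2} = 3
g(7) = mex{0,1,2,3} = 4
g(8) = mex{1,2,3,4} = 0
So g(8) = 0.
By the Sprague-Grundy theorem, the Grundy value of a sum of independent games is the XOR of the component values.
Combined value = 1 ⊕ 0 ⊕ 0 = 1.

1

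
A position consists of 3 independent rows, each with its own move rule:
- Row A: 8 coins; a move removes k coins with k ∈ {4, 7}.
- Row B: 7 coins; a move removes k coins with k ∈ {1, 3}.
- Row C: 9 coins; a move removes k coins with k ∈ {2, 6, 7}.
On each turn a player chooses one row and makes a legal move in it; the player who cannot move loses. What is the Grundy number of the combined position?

3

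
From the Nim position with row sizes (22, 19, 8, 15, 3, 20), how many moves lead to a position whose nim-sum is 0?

3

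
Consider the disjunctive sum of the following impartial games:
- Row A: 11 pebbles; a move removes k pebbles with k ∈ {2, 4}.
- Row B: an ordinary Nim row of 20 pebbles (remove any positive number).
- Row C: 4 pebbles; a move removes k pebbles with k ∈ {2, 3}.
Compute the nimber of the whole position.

20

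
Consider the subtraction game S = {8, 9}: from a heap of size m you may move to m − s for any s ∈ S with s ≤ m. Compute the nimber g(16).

Grundy values for subtraction set {8, 9}:
k:     0  1  2  3  4  5  6  7  8  9 10 11 12 13 14 15 16
g(k):  0  0  0  0  0  0  0  0  1  1  1  1  1  1  1  1  2
So g(16) = 2.

2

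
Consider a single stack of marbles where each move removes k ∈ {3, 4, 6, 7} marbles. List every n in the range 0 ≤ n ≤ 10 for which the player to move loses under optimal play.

Build the Grundy sequence with g(k) = mex{g(k−s) : s ∈ {3, 4, 6, 7}, s ≤ k}:
k:     0  1  2  3  4  5  6  7  8  9 10
g(k):  0  0  0  1  1  1  2  2  2  3  0
The P-positions (g = 0) in 0..10 are 0, 1, 2, 10.

0, 1, 2, 10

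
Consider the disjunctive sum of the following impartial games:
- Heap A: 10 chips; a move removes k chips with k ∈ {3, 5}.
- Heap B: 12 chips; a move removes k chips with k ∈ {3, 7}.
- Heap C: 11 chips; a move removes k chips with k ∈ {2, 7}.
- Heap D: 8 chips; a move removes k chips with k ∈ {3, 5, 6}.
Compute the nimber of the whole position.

For heap A, compute g(0), g(1), … with moves {3, 5}:
g(0) = mex{} = 0
g(1) = mex{} = 0
g(2) = mex{} = 0
g(3) = mex{0} = 1
g(4) = mex{0} = 1
g(5) = mex{0} = 1
g(6) = mex{0,1} = 2
g(7) = mex{0,1} = 2
g(8) = mex{1} = 0
g(9) = mex{1,2} = 0
g(10) = mex{1,2} = 0
So g(10) = 0.
Grundy values for heap B (subtraction set {3, 7}):
k:     0  1  2  3  4  5  6  7  8  9 10 11 12
g(k):  0  0  0  1  1  1  0  2  2  1  0  0  0
So g(12) = 0.
Grundy values for heap C (subtraction set {2, 7}):
g(0) = mex{} = 0
g(1) = mex{} = 0
g(2) = mex{0} = 1
g(3) = mex{0} = 1
g(4) = mex{1} = 0
g(5) = mex{1} = 0
g(6) = mex{0} = 1
g(7) = mex{0} = 1
g(8) = mex{0,1} = 2
g(9) = mex{1} = 0
g(10) = mex{1,2} = 0
g(11) = mex{0} = 1
So g(11) = 1.
For heap D, compute g(0), g(1), … with moves {3, 5, 6}:
g(0) = mex{} = 0
g(1) = mex{} = 0
g(2) = mex{} = 0
g(3) = mex{0} = 1
g(4) = mex{0} = 1
g(5) = mex{0} = 1
g(6) = mex{0,1} = 2
g(7) = mex{0,1} = 2
g(8) = mex{0,1} = 2
So g(8) = 2.
By the Sprague-Grundy theorem, the Grundy value of a sum of independent games is the XOR of the component values.
Combined value = 0 XOR 0 XOR 1 XOR 2 = 3.

3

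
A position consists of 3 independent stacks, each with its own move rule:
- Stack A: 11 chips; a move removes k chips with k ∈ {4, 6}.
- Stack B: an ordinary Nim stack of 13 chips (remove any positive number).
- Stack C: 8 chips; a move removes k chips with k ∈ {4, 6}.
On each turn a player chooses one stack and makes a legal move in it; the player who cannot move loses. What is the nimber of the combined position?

Build the Grundy sequence for stack A with g(k) = mex{g(k−s) : s ∈ {4, 6}, s ≤ k}:
g(0) = mex{} = 0
g(1) = mex{} = 0
g(2) = mex{} = 0
g(3) = mex{} = 0
g(4) = mex{0} = 1
g(5) = mex{0} = 1
g(6) = mex{0} = 1
g(7) = mex{0} = 1
g(8) = mex{0,1} = 2
g(9) = mex{0,1} = 2
g(10) = mex{1} = 0
g(11) = mex{1} = 0
So g(11) = 0.
Stack B is a plain Nim stack of size 13, so its Grundy value is 13.
For stack C, compute g(0), g(1), … with moves {4, 6}:
k:     0  1  2  3  4  5  6  7  8
g(k):  0  0  0  0  1  1  1  1  2
So g(8) = 2.
The value of a disjunctive sum is the nim-sum of the parts.
Combined value = 0 XOR 13 XOR 2 = 15.

15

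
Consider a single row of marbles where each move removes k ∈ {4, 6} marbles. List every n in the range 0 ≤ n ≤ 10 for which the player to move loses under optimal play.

Grundy values for subtraction set {4, 6}:
g(0) = mex{} = 0
g(1) = mex{} = 0
g(2) = mex{} = 0
g(3) = mex{} = 0
g(4) = mex{0} = 1
g(5) = mex{0} = 1
g(6) = mex{0} = 1
g(7) = mex{0} = 1
g(8) = mex{0,1} = 2
g(9) = mex{0,1} = 2
g(10) = mex{1} = 0
The P-positions (g = 0) in 0..10 are 0, 1, 2, 3, 10.

0, 1, 2, 3, 10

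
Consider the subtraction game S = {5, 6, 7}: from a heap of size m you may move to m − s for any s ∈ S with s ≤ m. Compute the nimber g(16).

0

Build the Grundy sequence with g(k) = mex{g(k−s) : s ∈ {5, 6, 7}, s ≤ k}:
k:     0  1  2  3  4  5  6  7  8  9 10 11 12 13 14 15 16
g(k):  0  0  0  0  0  1  1  1  1  1  2  2  0  0  0  0  0
So g(16) = 0.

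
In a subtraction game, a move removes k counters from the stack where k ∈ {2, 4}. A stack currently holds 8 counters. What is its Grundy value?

1

Compute g(0), g(1), … for moves {2, 4}:
k:     0  1  2  3  4  5  6  7  8
g(k):  0  0  1  1  2  2  0  0  1
So g(8) = 1.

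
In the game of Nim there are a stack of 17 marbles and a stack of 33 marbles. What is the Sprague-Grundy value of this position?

48

Nim-sum: 17 ^ 33 = 48.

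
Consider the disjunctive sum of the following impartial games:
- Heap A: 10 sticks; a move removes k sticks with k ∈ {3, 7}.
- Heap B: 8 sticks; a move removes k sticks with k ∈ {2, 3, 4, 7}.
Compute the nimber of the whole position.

Grundy values for heap A (subtraction set {3, 7}):
g(0) = mex{} = 0
g(1) = mex{} = 0
g(2) = mex{} = 0
g(3) = mex{0} = 1
g(4) = mex{0} = 1
g(5) = mex{0} = 1
g(6) = mex{1} = 0
g(7) = mex{0,1} = 2
g(8) = mex{0,1} = 2
g(9) = mex{0} = 1
g(10) = mex{1,2} = 0
So g(10) = 0.
Grundy values for heap B (subtraction set {2, 3, 4, 7}):
g(0) = mex{} = 0
g(1) = mex{} = 0
g(2) = mex{0} = 1
g(3) = mex{0} = 1
g(4) = mex{0,1} = 2
g(5) = mex{0,1} = 2
g(6) = mex{1,2} = 0
g(7) = mex{0,1,2} = 3
g(8) = mex{0,2} = 1
So g(8) = 1.
By the Sprague-Grundy theorem, the Grundy value of a sum of independent games is the XOR of the component values.
Combined value = 0 XOR 1 = 1.

1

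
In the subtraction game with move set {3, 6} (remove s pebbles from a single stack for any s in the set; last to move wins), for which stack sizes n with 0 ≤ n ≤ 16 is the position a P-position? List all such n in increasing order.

Compute g(0), g(1), … for moves {3, 6}:
k:     0  1  2  3  4  5  6  7  8  9 10 11 12 13 14 15 16
g(k):  0  0  0  1  1  1  2  2  2  0  0  0  1  1  1  2  2
The P-positions (g = 0) in 0..16 are 0, 1, 2, 9, 10, 11.

0, 1, 2, 9, 10, 11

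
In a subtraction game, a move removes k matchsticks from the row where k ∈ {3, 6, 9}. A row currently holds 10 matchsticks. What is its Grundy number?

3

Compute g(0), g(1), … for moves {3, 6, 9}:
k:     0  1  2  3  4  5  6  7  8  9 10
g(k):  0  0  0  1  1  1  2  2  2  3  3
So g(10) = 3.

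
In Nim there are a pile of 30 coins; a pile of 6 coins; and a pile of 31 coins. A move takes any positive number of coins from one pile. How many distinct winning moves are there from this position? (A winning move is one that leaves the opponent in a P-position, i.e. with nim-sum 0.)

In binary:
  11110  (30)
  00110  (6)
  11111  (31)
  -----
  00111  (7)
The overall nim-sum is X = 7. A pile of size p has a winning move iff p XOR X < p (reduce it to p XOR X).
  30: 30 XOR 7 = 25 < 30 — winning move (to 25).
  6: 6 XOR 7 = 1 < 6 — winning move (to 1).
  31: 31 XOR 7 = 24 < 31 — winning move (to 24).
That gives 3 winning moves.

3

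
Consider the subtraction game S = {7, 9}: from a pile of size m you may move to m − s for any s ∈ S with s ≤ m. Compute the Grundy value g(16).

0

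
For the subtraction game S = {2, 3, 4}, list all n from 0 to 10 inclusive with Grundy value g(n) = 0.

0, 1, 6, 7

Grundy values for subtraction set {2, 3, 4}:
k:     0  1  2  3  4  5  6  7  8  9 10
g(k):  0  0  1  1  2  2  0  0  1  1  2
The P-positions (g = 0) in 0..10 are 0, 1, 6, 7.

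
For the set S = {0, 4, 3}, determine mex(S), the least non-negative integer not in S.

1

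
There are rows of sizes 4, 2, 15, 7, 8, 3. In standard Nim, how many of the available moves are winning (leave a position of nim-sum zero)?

3

Nim-sum: 4 ⊕ 2 ⊕ 15 ⊕ 7 ⊕ 8 ⊕ 3 = 5.
The overall nim-sum is X = 5. A row of size p has a winning move iff p XOR X < p (reduce it to p XOR X).
  4: 4 XOR 5 = 1 < 4 — winning move (to 1).
  2: 2 XOR 5 = 7 ≥ 2 — no move.
  15: 15 XOR 5 = 10 < 15 — winning move (to 10).
  7: 7 XOR 5 = 2 < 7 — winning move (to 2).
  8: 8 XOR 5 = 13 ≥ 8 — no move.
  3: 3 XOR 5 = 6 ≥ 3 — no move.
That gives 3 winning moves.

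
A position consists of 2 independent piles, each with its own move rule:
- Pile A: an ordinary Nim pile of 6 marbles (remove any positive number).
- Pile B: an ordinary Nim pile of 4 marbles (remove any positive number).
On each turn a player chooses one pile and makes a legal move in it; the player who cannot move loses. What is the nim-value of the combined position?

Pile A is a plain Nim pile of size 6, so its Grundy value is 6.
Pile B is a plain Nim pile of size 4, so its Grundy value is 4.
By the Sprague-Grundy theorem, the Grundy value of a sum of independent games is the XOR of the component values.
Combined value = 6 ⊕ 4 = 2.

2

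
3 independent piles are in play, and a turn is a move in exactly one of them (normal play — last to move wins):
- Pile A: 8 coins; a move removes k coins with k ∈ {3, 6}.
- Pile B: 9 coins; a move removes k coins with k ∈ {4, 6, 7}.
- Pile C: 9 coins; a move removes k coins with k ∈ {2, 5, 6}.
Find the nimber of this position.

2

For pile A, compute g(0), g(1), … with moves {3, 6}:
g(0) = mex{} = 0
g(1) = mex{} = 0
g(2) = mex{} = 0
g(3) = mex{0} = 1
g(4) = mex{0} = 1
g(5) = mex{0} = 1
g(6) = mex{0,1} = 2
g(7) = mex{0,1} = 2
g(8) = mex{0,1} = 2
So g(8) = 2.
For pile B, compute g(0), g(1), … with moves {4, 6, 7}:
k:     0  1  2  3  4  5  6  7  8  9
g(k):  0  0  0  0  1  1  1  1  2  2
So g(9) = 2.
For pile C, compute g(0), g(1), … with moves {2, 5, 6}:
g(0) = mex{} = 0
g(1) = mex{} = 0
g(2) = mex{0} = 1
g(3) = mex{0} = 1
g(4) = mex{1} = 0
g(5) = mex{0,1} = 2
g(6) = mex{0} = 1
g(7) = mex{0,1,2} = 3
g(8) = mex{1} = 0
g(9) = mex{0,1,3} = 2
So g(9) = 2.
The value of a disjunctive sum is the nim-sum of the parts.
Combined value = 2 XOR 2 XOR 2 = 2.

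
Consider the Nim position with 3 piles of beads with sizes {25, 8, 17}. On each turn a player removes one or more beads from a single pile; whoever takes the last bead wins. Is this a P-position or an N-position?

P-position

Compute the nim-sum pairwise:
25 XOR 8 = 17
17 XOR 17 = 0
The nim-sum is 0, so this is a P-position: the player to move is in a losing position under optimal play.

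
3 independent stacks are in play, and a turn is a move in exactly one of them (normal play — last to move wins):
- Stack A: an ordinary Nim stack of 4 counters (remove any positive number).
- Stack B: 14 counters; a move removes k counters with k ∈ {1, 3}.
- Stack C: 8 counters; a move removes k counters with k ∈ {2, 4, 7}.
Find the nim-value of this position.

5

Stack A is a plain Nim stack of size 4, so its Grundy value is 4.
For stack B, compute g(0), g(1), … with moves {1, 3}:
g(0) = mex{} = 0
g(1) = mex{0} = 1
g(2) = mex{1} = 0
g(3) = mex{0} = 1
g(4) = mex{1} = 0
g(5) = mex{0} = 1
g(6) = mex{1} = 0
g(7) = mex{0} = 1
g(8) = mex{1} = 0
g(9) = mex{0} = 1
g(10) = mex{1} = 0
g(11) = mex{0} = 1
g(12) = mex{1} = 0
g(13) = mex{0} = 1
g(14) = mex{1} = 0
So g(14) = 0.
Build the Grundy sequence for stack C with g(k) = mex{g(k−s) : s ∈ {2, 4, 7}, s ≤ k}:
k:     0  1  2  3  4  5  6  7  8
g(k):  0  0  1  1  2  2  0  3  1
So g(8) = 1.
The value of a disjunctive sum is the nim-sum of the parts.
Combined value = 4 ⊕ 0 ⊕ 1 = 5.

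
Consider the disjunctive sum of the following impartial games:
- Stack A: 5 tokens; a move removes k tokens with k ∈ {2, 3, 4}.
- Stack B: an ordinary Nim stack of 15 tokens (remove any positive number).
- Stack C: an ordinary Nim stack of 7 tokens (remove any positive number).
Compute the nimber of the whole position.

Build the Grundy sequence for stack A with g(k) = mex{g(k−s) : s ∈ {2, 3, 4}, s ≤ k}:
k:     0  1  2  3  4  5
g(k):  0  0  1  1  2  2
So g(5) = 2.
Stack B is a plain Nim stack of size 15, so its Grundy value is 15.
Stack C is a plain Nim stack of size 7, so its Grundy value is 7.
By the Sprague-Grundy theorem, the Grundy value of a sum of independent games is the XOR of the component values.
Combined value = 2 ⊕ 15 ⊕ 7 = 10.

10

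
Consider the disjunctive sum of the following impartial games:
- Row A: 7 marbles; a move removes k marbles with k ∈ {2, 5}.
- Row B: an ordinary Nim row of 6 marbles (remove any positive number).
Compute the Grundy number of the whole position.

Grundy values for row A (subtraction set {2, 5}):
k:     0  1  2  3  4  5  6  7
g(k):  0  0  1  1  0  2  1  0
So g(7) = 0.
Row B is a plain Nim row of size 6, so its Grundy value is 6.
By the Sprague-Grundy theorem, the Grundy value of a sum of independent games is the XOR of the component values.
Combined value = 0 ⊕ 6 = 6.

6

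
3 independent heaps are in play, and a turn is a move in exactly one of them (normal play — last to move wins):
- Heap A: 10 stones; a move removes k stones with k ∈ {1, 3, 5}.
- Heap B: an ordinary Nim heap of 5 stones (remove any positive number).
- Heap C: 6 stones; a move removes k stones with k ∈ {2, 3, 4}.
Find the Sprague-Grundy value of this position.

Build the Grundy sequence for heap A with g(k) = mex{g(k−s) : s ∈ {1, 3, 5}, s ≤ k}:
k:     0  1  2  3  4  5  6  7  8  9 10
g(k):  0  1  0  1  0  1  0  1  0  1  0
So g(10) = 0.
Heap B is a plain Nim heap of size 5, so its Grundy value is 5.
Build the Grundy sequence for heap C with g(k) = mex{g(k−s) : s ∈ {2, 3, 4}, s ≤ k}:
g(0) = mex{} = 0
g(1) = mex{} = 0
g(2) = mex{0} = 1
g(3) = mex{0} = 1
g(4) = mex{0,1} = 2
g(5) = mex{0,1} = 2
g(6) = mex{1,2} = 0
So g(6) = 0.
By the Sprague-Grundy theorem, the Grundy value of a sum of independent games is the XOR of the component values.
Combined value = 0 ⊕ 5 ⊕ 0 = 5.

5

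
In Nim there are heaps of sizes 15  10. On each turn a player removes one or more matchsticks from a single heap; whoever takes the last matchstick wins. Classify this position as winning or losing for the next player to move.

Nim-sum: 15 ^ 10 = 5.
The nim-sum is 5 ≠ 0, so this is an N-position: the player to move can win.

Winning position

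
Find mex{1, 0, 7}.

The values 0, 1 are all present; 2 is the first non-negative integer missing from the set.

2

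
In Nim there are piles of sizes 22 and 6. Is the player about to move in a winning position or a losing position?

Nim-sum: 22 ^ 6 = 16.
The nim-sum is 16 ≠ 0, so this is an N-position: the player to move can win.

Winning position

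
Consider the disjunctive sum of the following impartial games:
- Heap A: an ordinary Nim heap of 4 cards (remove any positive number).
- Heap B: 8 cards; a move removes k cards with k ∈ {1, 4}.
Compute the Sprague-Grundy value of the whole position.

5

Heap A is a plain Nim heap of size 4, so its Grundy value is 4.
Build the Grundy sequence for heap B with g(k) = mex{g(k−s) : s ∈ {1, 4}, s ≤ k}:
g(0) = mex{} = 0
g(1) = mex{0} = 1
g(2) = mex{1} = 0
g(3) = mex{0} = 1
g(4) = mex{0,1} = 2
g(5) = mex{1,2} = 0
g(6) = mex{0} = 1
g(7) = mex{1} = 0
g(8) = mex{0,2} = 1
So g(8) = 1.
The value of a disjunctive sum is the nim-sum of the parts.
Combined value = 4 XOR 1 = 5.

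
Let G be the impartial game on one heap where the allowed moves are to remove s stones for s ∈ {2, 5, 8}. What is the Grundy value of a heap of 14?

Grundy values for subtraction set {2, 5, 8}:
g(0) = mex{} = 0
g(1) = mex{} = 0
g(2) = mex{0} = 1
g(3) = mex{0} = 1
g(4) = mex{1} = 0
g(5) = mex{0,1} = 2
g(6) = mex{0} = 1
g(7) = mex{1,2} = 0
g(8) = mex{0,1} = 2
g(9) = mex{0} = 1
g(10) = mex{1,2} = 0
g(11) = mex{1} = 0
g(12) = mex{0} = 1
g(13) = mex{0,2} = 1
g(14) = mex{1} = 0
So g(14) = 0.

0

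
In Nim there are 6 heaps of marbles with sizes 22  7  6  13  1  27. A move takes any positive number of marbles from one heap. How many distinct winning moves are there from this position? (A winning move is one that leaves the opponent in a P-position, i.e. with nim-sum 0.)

In binary:
  10110  (22)
  00111  (7)
  00110  (6)
  01101  (13)
  00001  (1)
  11011  (27)
  -----
  00000  (0)
The nim-sum is already 0, so every move leaves a nonzero nim-sum — there are no winning moves.

0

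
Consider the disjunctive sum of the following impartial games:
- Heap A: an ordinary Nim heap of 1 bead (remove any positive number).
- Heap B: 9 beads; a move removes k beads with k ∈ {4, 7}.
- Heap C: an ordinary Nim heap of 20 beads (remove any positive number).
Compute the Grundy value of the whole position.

Heap A is a plain Nim heap of size 1, so its Grundy value is 1.
For heap B, compute g(0), g(1), … with moves {4, 7}:
k:     0  1  2  3  4  5  6  7  8  9
g(k):  0  0  0  0  1  1  1  1  2  2
So g(9) = 2.
Heap C is a plain Nim heap of size 20, so its Grundy value is 20.
The value of a disjunctive sum is the nim-sum of the parts.
Combined value = 1 XOR 2 XOR 20 = 23.

23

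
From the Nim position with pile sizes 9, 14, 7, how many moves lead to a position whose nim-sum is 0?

0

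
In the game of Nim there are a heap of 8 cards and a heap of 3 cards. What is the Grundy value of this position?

11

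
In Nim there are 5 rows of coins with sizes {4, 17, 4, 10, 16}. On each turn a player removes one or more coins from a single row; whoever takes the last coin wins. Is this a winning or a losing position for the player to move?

Nim-sum: 4 XOR 17 XOR 4 XOR 10 XOR 16 = 11.
The nim-sum is 11 ≠ 0, so this is an N-position: the player to move can win.

Winning position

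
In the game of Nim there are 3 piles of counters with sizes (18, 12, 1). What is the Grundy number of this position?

31

Nim-sum: 18 ^ 12 ^ 1 = 31.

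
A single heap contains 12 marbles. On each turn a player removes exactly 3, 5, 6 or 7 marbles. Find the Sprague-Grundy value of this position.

Build the Grundy sequence with g(k) = mex{g(k−s) : s ∈ {3, 5, 6, 7}, s ≤ k}:
k:     0  1  2  3  4  5  6  7  8  9 10 11 12
g(k):  0  0  0  1  1  1  2  2  2  3  0  0  0
So g(12) = 0.

0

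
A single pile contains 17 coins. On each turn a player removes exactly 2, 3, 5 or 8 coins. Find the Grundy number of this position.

0

Compute g(0), g(1), … for moves {2, 3, 5, 8}:
k:     0  1  2  3  4  5  6  7  8  9 10 11 12 13 14 15 16 17
g(k):  0  0  1  1  2  2  3  0  4  1  3  0  4  1  2  2  3  0
So g(17) = 0.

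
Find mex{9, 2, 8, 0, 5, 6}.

1

0 is in the set but 1 is not, so the mex is 1.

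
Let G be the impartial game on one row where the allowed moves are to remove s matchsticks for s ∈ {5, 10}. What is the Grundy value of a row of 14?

Build the Grundy sequence with g(k) = mex{g(k−s) : s ∈ {5, 10}, s ≤ k}:
k:     0  1  2  3  4  5  6  7  8  9 10 11 12 13 14
g(k):  0  0  0  0  0  1  1  1  1  1  2  2  2  2  2
So g(14) = 2.

2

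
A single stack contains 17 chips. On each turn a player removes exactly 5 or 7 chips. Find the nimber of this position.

1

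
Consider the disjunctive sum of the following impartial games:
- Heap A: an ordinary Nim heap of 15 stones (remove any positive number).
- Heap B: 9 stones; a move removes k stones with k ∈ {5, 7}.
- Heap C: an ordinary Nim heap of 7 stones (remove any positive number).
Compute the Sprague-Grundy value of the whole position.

Heap A is a plain Nim heap of size 15, so its Grundy value is 15.
Grundy values for heap B (subtraction set {5, 7}):
k:     0  1  2  3  4  5  6  7  8  9
g(k):  0  0  0  0  0  1  1  1  1  1
So g(9) = 1.
Heap C is a plain Nim heap of size 7, so its Grundy value is 7.
The value of a disjunctive sum is the nim-sum of the parts.
Combined value = 15 XOR 1 XOR 7 = 9.

9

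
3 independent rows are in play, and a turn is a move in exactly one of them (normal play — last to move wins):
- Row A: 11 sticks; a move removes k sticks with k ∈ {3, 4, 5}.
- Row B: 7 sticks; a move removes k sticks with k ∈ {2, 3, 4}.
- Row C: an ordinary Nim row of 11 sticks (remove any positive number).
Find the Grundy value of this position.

10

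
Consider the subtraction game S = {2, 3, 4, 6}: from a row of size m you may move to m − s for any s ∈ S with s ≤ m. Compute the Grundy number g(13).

2

Grundy values for subtraction set {2, 3, 4, 6}:
k:     0  1  2  3  4  5  6  7  8  9 10 11 12 13
g(k):  0  0  1  1  2  2  3  3  0  0  1  1  2  2
So g(13) = 2.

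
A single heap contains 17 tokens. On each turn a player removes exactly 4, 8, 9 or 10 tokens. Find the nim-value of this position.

Compute g(0), g(1), … for moves {4, 8, 9, 10}:
k:     0  1  2  3  4  5  6  7  8  9 10 11 12 13 14 15 16 17
g(k):  0  0  0  0  1  1  1  1  2  2  2  2  3  3  0  0  0  0
So g(17) = 0.

0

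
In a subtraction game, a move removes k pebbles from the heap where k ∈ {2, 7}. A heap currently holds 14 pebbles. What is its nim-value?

Grundy values for subtraction set {2, 7}:
g(0) = mex{} = 0
g(1) = mex{} = 0
g(2) = mex{0} = 1
g(3) = mex{0} = 1
g(4) = mex{1} = 0
g(5) = mex{1} = 0
g(6) = mex{0} = 1
g(7) = mex{0} = 1
g(8) = mex{0,1} = 2
g(9) = mex{1} = 0
g(10) = mex{1,2} = 0
g(11) = mex{0} = 1
g(12) = mex{0} = 1
g(13) = mex{1} = 0
g(14) = mex{1} = 0
So g(14) = 0.

0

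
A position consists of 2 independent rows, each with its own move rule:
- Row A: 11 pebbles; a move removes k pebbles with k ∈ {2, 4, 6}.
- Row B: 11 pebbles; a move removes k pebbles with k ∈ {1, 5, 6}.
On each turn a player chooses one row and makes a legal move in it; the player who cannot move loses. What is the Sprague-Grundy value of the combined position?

1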